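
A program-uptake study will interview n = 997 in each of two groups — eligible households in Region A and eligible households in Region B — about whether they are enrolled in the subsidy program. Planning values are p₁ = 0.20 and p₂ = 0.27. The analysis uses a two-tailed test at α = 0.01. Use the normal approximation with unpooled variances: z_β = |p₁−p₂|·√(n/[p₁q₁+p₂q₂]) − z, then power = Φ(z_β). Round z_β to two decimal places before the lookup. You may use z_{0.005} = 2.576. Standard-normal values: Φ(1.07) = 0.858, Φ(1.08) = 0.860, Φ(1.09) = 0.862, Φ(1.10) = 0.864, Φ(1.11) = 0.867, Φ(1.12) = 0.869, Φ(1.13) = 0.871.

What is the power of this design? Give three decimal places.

Power ≈ 0.869

z_β = |p₁−p₂|·√(n/[p₁q₁+p₂q₂]) − z_{α/2}
    = 0.07 · √(997/0.3571) − 2.576
    = 0.07 · 52.8388 − 2.576
    = 3.6987 − 2.576 = 1.1227 → 1.12
Power = Φ(1.12) = 0.869.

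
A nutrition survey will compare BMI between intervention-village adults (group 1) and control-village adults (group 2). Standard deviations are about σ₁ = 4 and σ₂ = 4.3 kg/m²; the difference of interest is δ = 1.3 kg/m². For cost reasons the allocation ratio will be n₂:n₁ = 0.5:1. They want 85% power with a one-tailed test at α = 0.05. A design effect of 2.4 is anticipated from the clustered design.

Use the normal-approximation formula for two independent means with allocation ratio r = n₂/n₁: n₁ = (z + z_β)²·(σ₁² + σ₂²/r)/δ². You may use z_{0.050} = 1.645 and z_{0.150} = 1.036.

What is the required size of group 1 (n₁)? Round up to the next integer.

n₁ = (z_α + z_β)² · (σ₁² + σ₂²/r) / δ²
   = (1.645 + 1.036)² · (4² + 4.3²/0.5) / 1.3²
   = 7.1878 · (16 + 36.98) / 1.69
   = 7.1878 · 52.98 / 1.69
   = 225.33
Design effect: 2.4 × 225.33 = 540.79.
Round up → n₁ = 541; n₂ = r·n₁ = 0.5 × 541 = 271.

n₁ = 541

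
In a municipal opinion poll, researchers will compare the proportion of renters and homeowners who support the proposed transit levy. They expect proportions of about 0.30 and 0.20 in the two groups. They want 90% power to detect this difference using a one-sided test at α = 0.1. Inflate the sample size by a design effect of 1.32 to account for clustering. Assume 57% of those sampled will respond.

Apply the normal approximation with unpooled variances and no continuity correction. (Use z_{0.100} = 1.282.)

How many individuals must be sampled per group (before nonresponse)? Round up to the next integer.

n = 564 per group

n = (z_α + z_β)² · [p₁(1−p₁) + p₂(1−p₂)] / (p₁ − p₂)²
  = (1.282 + 1.282)² · (0.30·0.70 + 0.20·0.80) / (0.10)²
  = (2.564)² · (0.2100 + 0.1600) / 0.0100
  = 6.5741 · 0.3700 / 0.0100
  = 243.24
Design effect: 1.32 × 243.24 = 321.08.
Adjust for 57% response: 321.08 / 0.57 = 563.30.
Round up → n = 564 per group.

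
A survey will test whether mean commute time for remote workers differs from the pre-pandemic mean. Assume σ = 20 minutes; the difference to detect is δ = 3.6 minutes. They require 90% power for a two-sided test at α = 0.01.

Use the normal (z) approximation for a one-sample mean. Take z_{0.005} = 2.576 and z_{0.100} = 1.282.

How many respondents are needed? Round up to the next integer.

n = (z_{α/2} + z_β)² · σ² / δ²
  = (2.576 + 1.282)² · 20² / 3.6²
  = 14.8842 · 400 / 12.96
  = 459.39
Round up → n = 460.

n = 460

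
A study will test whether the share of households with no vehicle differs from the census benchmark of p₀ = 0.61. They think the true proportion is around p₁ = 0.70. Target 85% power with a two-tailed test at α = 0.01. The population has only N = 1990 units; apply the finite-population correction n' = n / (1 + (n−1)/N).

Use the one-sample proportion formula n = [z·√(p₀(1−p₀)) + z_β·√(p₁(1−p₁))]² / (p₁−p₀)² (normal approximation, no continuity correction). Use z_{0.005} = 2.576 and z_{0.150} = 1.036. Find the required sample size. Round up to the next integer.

n = [z_{α/2}·√(p₀q₀) + z_β·√(p₁q₁)]² / (p₁ − p₀)²
  = [2.576·√(0.61·0.39) + 1.036·√(0.70·0.30)]² / (0.09)²
  = [2.576·0.4877 + 1.036·0.4583]² / 0.0081
  = [1.7312]² / 0.0081
  = 370.01
Finite-population correction (N = 1990): 370.01 / (1 + (370.01 − 1)/1990) = 312.13.
Round up → n = 313.

n = 313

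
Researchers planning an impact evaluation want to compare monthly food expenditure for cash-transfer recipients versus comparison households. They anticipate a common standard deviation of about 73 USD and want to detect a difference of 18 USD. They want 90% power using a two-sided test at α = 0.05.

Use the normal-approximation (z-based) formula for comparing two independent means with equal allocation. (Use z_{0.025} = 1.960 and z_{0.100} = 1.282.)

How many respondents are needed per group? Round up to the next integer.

n = (z_{α/2} + z_β)² · (σ₁² + σ₂²) / δ²
  = (1.960 + 1.282)² · (2·73² = 10658) / 18²
  = 10.5106 · 10658 / 324
  = 345.75
Round up → n = 346 per group.

n = 346 per group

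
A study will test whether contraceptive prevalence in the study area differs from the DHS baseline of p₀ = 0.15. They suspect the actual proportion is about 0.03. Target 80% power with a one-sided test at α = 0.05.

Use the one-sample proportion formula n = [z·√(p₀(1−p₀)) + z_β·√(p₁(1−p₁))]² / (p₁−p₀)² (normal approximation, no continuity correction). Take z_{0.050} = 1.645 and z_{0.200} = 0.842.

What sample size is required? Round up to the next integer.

n = [z_α·√(p₀q₀) + z_β·√(p₁q₁)]² / (p₁ − p₀)²
  = [1.645·√(0.15·0.85) + 0.842·√(0.03·0.97)]² / (-0.12)²
  = [1.645·0.3571 + 0.842·0.1706]² / 0.0144
  = [0.7310]² / 0.0144
  = 37.11
Round up → n = 38.

n = 38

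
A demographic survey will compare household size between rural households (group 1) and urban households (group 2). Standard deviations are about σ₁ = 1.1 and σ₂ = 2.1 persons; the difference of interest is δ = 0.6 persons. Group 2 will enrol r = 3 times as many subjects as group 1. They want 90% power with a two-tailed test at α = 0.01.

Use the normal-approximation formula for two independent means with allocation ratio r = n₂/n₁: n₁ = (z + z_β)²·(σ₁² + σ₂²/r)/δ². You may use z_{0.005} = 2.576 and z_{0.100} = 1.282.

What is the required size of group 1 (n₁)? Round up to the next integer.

n₁ = 111

n₁ = (z_{α/2} + z_β)² · (σ₁² + σ₂²/r) / δ²
   = (2.576 + 1.282)² · (1.1² + 2.1²/3) / 0.6²
   = 14.8842 · (1.21 + 1.47) / 0.36
   = 14.8842 · 2.68 / 0.36
   = 110.80
Round up → n₁ = 111; n₂ = r·n₁ = 3 × 111 = 333.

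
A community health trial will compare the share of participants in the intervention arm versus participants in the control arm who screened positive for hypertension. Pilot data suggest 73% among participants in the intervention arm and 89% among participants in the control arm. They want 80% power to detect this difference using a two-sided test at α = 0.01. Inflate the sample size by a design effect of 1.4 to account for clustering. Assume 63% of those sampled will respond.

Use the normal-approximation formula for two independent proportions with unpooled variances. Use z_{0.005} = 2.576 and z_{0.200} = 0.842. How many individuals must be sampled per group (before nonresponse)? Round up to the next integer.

n = 300 per group

n = (z_{α/2} + z_β)² · [p₁(1−p₁) + p₂(1−p₂)] / (p₁ − p₂)²
  = (2.576 + 0.842)² · (0.73·0.27 + 0.89·0.11) / (-0.16)²
  = (3.418)² · (0.1971 + 0.0979) / 0.0256
  = 11.6827 · 0.2950 / 0.0256
  = 134.63
Design effect: 1.4 × 134.63 = 188.48.
Adjust for 63% response: 188.48 / 0.63 = 299.17.
Round up → n = 300 per group.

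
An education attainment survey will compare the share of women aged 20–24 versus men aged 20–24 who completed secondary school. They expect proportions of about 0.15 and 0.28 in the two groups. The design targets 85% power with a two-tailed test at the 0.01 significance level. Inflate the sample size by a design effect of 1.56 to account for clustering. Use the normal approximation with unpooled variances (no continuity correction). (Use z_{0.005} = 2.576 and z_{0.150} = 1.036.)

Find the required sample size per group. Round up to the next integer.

n = (z_{α/2} + z_β)² · [p₁(1−p₁) + p₂(1−p₂)] / (p₁ − p₂)²
  = (2.576 + 1.036)² · (0.15·0.85 + 0.28·0.72) / (-0.13)²
  = (3.612)² · (0.1275 + 0.2016) / 0.0169
  = 13.0465 · 0.3291 / 0.0169
  = 254.06
Design effect: 1.56 × 254.06 = 396.33.
Round up → n = 397 per group.

n = 397 per group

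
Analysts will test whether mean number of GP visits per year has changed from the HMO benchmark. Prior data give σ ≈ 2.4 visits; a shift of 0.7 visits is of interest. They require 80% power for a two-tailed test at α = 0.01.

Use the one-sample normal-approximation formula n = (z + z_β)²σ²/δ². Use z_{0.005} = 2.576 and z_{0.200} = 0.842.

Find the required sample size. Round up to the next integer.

n = (z_{α/2} + z_β)² · σ² / δ²
  = (2.576 + 0.842)² · 2.4² / 0.7²
  = 11.6827 · 5.76 / 0.49
  = 137.33
Round up → n = 138.

n = 138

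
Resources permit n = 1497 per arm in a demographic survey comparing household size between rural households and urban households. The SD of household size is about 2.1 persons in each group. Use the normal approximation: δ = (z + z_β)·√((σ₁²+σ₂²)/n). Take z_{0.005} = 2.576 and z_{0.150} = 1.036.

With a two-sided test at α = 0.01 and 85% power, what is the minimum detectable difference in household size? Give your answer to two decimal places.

δ = (z_{α/2} + z_β) · √((σ₁²+σ₂²)/n)
  = (2.576 + 1.036) · √(8.82/1497)
  = 3.612 · √0.00589
  = 3.612 · 0.0768
  = 0.2772

Minimum detectable difference ≈ 0.28 persons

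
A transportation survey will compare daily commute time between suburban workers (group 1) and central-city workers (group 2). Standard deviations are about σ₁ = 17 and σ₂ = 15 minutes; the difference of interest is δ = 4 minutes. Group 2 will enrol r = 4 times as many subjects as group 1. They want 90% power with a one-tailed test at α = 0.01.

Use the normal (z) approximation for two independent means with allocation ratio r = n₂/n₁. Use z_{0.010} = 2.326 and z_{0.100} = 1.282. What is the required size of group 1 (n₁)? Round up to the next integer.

n₁ = 281

n₁ = (z_α + z_β)² · (σ₁² + σ₂²/r) / δ²
   = (2.326 + 1.282)² · (17² + 15²/4) / 4²
   = 13.0177 · (289 + 56.25) / 16
   = 13.0177 · 345.25 / 16
   = 280.90
Round up → n₁ = 281; n₂ = r·n₁ = 4 × 281 = 1124.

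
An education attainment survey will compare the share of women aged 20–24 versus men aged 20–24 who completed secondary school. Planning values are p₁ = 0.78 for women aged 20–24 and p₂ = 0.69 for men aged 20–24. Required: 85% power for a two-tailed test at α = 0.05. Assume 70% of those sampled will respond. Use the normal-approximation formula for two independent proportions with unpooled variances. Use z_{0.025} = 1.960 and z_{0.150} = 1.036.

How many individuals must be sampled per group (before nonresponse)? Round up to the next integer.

n = (z_{α/2} + z_β)² · [p₁(1−p₁) + p₂(1−p₂)] / (p₁ − p₂)²
  = (1.960 + 1.036)² · (0.78·0.22 + 0.69·0.31) / (0.09)²
  = (2.996)² · (0.1716 + 0.2139) / 0.0081
  = 8.9760 · 0.3855 / 0.0081
  = 427.19
Adjust for 70% response: 427.19 / 0.70 = 610.27.
Round up → n = 611 per group.

n = 611 per group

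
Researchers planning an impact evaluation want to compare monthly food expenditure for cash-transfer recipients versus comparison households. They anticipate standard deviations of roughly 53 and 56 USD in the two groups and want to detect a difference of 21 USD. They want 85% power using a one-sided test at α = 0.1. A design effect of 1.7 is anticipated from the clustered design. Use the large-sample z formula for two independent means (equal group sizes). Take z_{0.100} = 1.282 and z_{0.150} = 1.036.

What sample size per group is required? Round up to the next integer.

n = (z_α + z_β)² · (σ₁² + σ₂²) / δ²
  = (1.282 + 1.036)² · (53² + 56² = 5945) / 21²
  = 5.3731 · 5945 / 441
  = 72.43
Design effect: 1.7 × 72.43 = 123.14.
Round up → n = 124 per group.

n = 124 per group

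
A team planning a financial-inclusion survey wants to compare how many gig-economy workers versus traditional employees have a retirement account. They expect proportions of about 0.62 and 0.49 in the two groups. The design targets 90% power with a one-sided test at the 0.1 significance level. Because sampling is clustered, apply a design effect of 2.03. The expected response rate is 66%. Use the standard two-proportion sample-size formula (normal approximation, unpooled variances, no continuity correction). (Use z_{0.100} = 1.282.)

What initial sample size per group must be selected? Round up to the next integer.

n = 581 per group

n = (z_α + z_β)² · [p₁(1−p₁) + p₂(1−p₂)] / (p₁ − p₂)²
  = (1.282 + 1.282)² · (0.62·0.38 + 0.49·0.51) / (0.13)²
  = (2.564)² · (0.2356 + 0.2499) / 0.0169
  = 6.5741 · 0.4855 / 0.0169
  = 188.86
Design effect: 2.03 × 188.86 = 383.38.
Adjust for 66% response: 383.38 / 0.66 = 580.89.
Round up → n = 581 per group.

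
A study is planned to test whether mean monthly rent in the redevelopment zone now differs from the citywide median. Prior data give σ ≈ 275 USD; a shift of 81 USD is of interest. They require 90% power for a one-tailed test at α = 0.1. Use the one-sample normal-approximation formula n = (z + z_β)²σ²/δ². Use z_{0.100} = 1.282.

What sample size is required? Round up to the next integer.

n = (z_α + z_β)² · σ² / δ²
  = (1.282 + 1.282)² · 275² / 81²
  = 6.5741 · 75625 / 6561
  = 75.78
Round up → n = 76.

n = 76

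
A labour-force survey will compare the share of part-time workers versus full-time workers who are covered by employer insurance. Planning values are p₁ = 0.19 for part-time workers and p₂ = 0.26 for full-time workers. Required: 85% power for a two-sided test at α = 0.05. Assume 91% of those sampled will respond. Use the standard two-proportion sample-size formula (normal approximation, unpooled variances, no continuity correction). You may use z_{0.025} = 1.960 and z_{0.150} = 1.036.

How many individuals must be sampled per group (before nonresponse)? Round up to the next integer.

n = 698 per group

n = (z_{α/2} + z_β)² · [p₁(1−p₁) + p₂(1−p₂)] / (p₁ − p₂)²
  = (1.960 + 1.036)² · (0.19·0.81 + 0.26·0.74) / (-0.07)²
  = (2.996)² · (0.1539 + 0.1924) / 0.0049
  = 8.9760 · 0.3463 / 0.0049
  = 634.37
Adjust for 91% response: 634.37 / 0.91 = 697.11.
Round up → n = 698 per group.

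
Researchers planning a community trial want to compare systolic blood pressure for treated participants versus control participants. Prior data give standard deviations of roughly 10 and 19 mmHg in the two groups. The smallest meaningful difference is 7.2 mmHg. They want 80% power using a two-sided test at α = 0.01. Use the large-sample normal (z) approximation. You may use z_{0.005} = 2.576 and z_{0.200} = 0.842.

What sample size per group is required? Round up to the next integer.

n = 104 per group

n = (z_{α/2} + z_β)² · (σ₁² + σ₂²) / δ²
  = (2.576 + 0.842)² · (10² + 19² = 461) / 7.2²
  = 11.6827 · 461 / 51.84
  = 103.89
Round up → n = 104 per group.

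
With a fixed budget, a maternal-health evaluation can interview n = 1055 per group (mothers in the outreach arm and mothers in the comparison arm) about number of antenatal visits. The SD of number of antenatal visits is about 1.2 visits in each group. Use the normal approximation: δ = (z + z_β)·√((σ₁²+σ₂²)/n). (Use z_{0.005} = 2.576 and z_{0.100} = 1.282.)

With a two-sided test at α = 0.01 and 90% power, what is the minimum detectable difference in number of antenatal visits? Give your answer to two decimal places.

δ = (z_{α/2} + z_β) · √((σ₁²+σ₂²)/n)
  = (2.576 + 1.282) · √(2.88/1055)
  = 3.858 · √0.00273
  = 3.858 · 0.0522
  = 0.2016

Minimum detectable difference ≈ 0.20 visits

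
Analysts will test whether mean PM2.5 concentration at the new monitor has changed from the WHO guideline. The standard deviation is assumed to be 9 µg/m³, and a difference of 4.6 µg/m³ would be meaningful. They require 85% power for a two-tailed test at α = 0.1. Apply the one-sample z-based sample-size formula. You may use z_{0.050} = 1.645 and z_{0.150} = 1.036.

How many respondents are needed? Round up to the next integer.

n = (z_{α/2} + z_β)² · σ² / δ²
  = (1.645 + 1.036)² · 9² / 4.6²
  = 7.1878 · 81 / 21.16
  = 27.51
Round up → n = 28.

n = 28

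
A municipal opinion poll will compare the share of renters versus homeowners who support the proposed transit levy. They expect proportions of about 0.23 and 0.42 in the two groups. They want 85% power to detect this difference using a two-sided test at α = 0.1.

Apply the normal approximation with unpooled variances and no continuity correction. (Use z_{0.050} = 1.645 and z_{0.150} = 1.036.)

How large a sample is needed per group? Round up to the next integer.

n = 84 per group

n = (z_{α/2} + z_β)² · [p₁(1−p₁) + p₂(1−p₂)] / (p₁ − p₂)²
  = (1.645 + 1.036)² · (0.23·0.77 + 0.42·0.58) / (-0.19)²
  = (2.681)² · (0.1771 + 0.2436) / 0.0361
  = 7.1878 · 0.4207 / 0.0361
  = 83.76
Round up → n = 84 per group.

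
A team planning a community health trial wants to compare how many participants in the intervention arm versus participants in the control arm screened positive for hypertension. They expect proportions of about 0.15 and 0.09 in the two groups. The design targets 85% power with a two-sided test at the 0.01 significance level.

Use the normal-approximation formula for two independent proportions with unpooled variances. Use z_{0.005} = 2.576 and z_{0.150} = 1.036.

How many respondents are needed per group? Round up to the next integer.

n = (z_{α/2} + z_β)² · [p₁(1−p₁) + p₂(1−p₂)] / (p₁ − p₂)²
  = (2.576 + 1.036)² · (0.15·0.85 + 0.09·0.91) / (0.06)²
  = (3.612)² · (0.1275 + 0.0819) / 0.0036
  = 13.0465 · 0.2094 / 0.0036
  = 758.87
Round up → n = 759 per group.

n = 759 per group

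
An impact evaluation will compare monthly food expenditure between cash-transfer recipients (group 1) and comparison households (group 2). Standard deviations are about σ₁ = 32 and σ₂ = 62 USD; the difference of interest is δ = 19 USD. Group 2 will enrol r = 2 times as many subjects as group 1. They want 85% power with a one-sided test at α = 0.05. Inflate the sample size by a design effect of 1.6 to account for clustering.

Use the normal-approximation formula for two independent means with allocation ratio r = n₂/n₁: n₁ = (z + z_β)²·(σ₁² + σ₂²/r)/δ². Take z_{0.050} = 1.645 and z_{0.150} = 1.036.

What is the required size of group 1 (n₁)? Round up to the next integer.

n₁ = (z_α + z_β)² · (σ₁² + σ₂²/r) / δ²
   = (1.645 + 1.036)² · (32² + 62²/2) / 19²
   = 7.1878 · (1024 + 1922) / 361
   = 7.1878 · 2946 / 361
   = 58.66
Design effect: 1.6 × 58.66 = 93.85.
Round up → n₁ = 94; n₂ = r·n₁ = 2 × 94 = 188.

n₁ = 94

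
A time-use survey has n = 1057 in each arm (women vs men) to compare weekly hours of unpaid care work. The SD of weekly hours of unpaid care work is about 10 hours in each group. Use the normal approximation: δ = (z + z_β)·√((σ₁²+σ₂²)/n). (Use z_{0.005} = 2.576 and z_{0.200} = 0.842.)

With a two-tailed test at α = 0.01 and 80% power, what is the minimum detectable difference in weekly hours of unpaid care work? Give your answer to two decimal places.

Minimum detectable difference ≈ 1.49 hours

δ = (z_{α/2} + z_β) · √((σ₁²+σ₂²)/n)
  = (2.576 + 0.842) · √(200/1057)
  = 3.418 · √0.18921
  = 3.418 · 0.4350
  = 1.4868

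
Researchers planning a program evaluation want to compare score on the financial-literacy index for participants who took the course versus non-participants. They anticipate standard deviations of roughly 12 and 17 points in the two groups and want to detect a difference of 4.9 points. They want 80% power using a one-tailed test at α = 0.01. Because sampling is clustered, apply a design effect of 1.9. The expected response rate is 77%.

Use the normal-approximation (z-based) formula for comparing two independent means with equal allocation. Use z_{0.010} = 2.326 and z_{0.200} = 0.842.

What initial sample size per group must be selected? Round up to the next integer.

n = (z_α + z_β)² · (σ₁² + σ₂²) / δ²
  = (2.326 + 0.842)² · (12² + 17² = 433) / 4.9²
  = 10.0362 · 433 / 24.01
  = 180.99
Design effect: 1.9 × 180.99 = 343.89.
Adjust for 77% response: 343.89 / 0.77 = 446.61.
Round up → n = 447 per group.

n = 447 per group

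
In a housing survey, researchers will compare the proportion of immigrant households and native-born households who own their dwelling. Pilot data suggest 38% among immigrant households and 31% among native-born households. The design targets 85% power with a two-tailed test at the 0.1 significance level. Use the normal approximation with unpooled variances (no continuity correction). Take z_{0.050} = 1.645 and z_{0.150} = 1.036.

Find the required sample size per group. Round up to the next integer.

n = 660 per group

n = (z_{α/2} + z_β)² · [p₁(1−p₁) + p₂(1−p₂)] / (p₁ − p₂)²
  = (1.645 + 1.036)² · (0.38·0.62 + 0.31·0.69) / (0.07)²
  = (2.681)² · (0.2356 + 0.2139) / 0.0049
  = 7.1878 · 0.4495 / 0.0049
  = 659.37
Round up → n = 660 per group.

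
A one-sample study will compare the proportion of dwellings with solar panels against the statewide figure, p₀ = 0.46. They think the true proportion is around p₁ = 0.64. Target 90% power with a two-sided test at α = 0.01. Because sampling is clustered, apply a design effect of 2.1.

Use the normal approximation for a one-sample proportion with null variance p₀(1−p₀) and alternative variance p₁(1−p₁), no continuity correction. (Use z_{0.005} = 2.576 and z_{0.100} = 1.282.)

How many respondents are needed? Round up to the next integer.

n = 234

n = [z_{α/2}·√(p₀q₀) + z_β·√(p₁q₁)]² / (p₁ − p₀)²
  = [2.576·√(0.46·0.54) + 1.282·√(0.64·0.36)]² / (0.18)²
  = [2.576·0.4984 + 1.282·0.4800]² / 0.0324
  = [1.8992]² / 0.0324
  = 111.33
Design effect: 2.1 × 111.33 = 233.79.
Round up → n = 234.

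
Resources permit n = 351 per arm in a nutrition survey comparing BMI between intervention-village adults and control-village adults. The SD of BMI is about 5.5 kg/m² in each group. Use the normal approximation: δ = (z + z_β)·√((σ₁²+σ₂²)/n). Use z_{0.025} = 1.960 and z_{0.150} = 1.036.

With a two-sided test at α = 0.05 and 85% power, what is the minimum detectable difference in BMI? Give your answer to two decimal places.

Minimum detectable difference ≈ 1.24 kg/m²

δ = (z_{α/2} + z_β) · √((σ₁²+σ₂²)/n)
  = (1.960 + 1.036) · √(60.5/351)
  = 2.996 · √0.17236
  = 2.996 · 0.4152
  = 1.2438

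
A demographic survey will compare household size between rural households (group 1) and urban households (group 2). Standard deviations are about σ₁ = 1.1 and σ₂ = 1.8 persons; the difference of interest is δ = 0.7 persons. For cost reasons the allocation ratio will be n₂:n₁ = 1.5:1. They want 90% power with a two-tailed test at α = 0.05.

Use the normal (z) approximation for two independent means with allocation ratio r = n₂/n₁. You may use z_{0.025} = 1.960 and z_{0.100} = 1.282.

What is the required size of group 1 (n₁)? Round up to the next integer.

n₁ = (z_{α/2} + z_β)² · (σ₁² + σ₂²/r) / δ²
   = (1.960 + 1.282)² · (1.1² + 1.8²/1.5) / 0.7²
   = 10.5106 · (1.21 + 2.16) / 0.49
   = 10.5106 · 3.37 / 0.49
   = 72.29
Round up → n₁ = 73; n₂ = r·n₁ = 1.5 × 73 = 110.

n₁ = 73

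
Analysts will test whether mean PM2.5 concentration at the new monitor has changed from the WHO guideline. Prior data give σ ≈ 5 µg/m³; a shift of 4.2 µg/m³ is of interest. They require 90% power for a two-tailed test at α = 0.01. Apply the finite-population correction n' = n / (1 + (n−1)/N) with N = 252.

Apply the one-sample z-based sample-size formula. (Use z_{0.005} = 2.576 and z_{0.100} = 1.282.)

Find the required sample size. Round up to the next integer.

n = 20

n = (z_{α/2} + z_β)² · σ² / δ²
  = (2.576 + 1.282)² · 5² / 4.2²
  = 14.8842 · 25 / 17.64
  = 21.09
Finite-population correction (N = 252): 21.09 / (1 + (21.09 − 1)/252) = 19.54.
Round up → n = 20.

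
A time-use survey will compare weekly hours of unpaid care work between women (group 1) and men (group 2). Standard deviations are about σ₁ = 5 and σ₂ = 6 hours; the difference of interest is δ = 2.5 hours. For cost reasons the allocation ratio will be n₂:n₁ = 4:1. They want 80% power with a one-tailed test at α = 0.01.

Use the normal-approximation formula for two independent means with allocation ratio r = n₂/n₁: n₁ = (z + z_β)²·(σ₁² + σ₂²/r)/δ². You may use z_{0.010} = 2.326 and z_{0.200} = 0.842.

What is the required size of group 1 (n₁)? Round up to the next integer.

n₁ = 55

n₁ = (z_α + z_β)² · (σ₁² + σ₂²/r) / δ²
   = (2.326 + 0.842)² · (5² + 6²/4) / 2.5²
   = 10.0362 · (25 + 9) / 6.25
   = 10.0362 · 34 / 6.25
   = 54.60
Round up → n₁ = 55; n₂ = r·n₁ = 4 × 55 = 220.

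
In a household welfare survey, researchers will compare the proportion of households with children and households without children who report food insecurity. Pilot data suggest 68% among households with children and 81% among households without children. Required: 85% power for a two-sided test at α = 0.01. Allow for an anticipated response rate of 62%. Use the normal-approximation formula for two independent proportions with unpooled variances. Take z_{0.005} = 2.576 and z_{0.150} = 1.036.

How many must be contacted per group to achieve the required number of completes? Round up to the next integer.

n = (z_{α/2} + z_β)² · [p₁(1−p₁) + p₂(1−p₂)] / (p₁ − p₂)²
  = (2.576 + 1.036)² · (0.68·0.32 + 0.81·0.19) / (-0.13)²
  = (3.612)² · (0.2176 + 0.1539) / 0.0169
  = 13.0465 · 0.3715 / 0.0169
  = 286.79
Adjust for 62% response: 286.79 / 0.62 = 462.57.
Round up → n = 463 per group.

n = 463 per group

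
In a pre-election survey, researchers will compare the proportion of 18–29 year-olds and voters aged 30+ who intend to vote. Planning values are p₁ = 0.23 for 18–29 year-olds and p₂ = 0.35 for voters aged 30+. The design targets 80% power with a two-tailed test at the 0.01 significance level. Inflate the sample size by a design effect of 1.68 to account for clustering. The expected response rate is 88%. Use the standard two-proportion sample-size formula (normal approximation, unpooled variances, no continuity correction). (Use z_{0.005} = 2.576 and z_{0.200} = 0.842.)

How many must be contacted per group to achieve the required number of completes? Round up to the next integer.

n = 627 per group

n = (z_{α/2} + z_β)² · [p₁(1−p₁) + p₂(1−p₂)] / (p₁ − p₂)²
  = (2.576 + 0.842)² · (0.23·0.77 + 0.35·0.65) / (-0.12)²
  = (3.418)² · (0.1771 + 0.2275) / 0.0144
  = 11.6827 · 0.4046 / 0.0144
  = 328.25
Design effect: 1.68 × 328.25 = 551.46.
Adjust for 88% response: 551.46 / 0.88 = 626.66.
Round up → n = 627 per group.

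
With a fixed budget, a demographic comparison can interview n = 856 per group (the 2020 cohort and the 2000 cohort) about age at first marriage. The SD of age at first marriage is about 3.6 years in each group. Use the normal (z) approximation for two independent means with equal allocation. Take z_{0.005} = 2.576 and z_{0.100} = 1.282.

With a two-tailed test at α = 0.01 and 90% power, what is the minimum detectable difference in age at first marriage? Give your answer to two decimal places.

δ = (z_{α/2} + z_β) · √((σ₁²+σ₂²)/n)
  = (2.576 + 1.282) · √(25.92/856)
  = 3.858 · √0.03028
  = 3.858 · 0.1740
  = 0.6713

Minimum detectable difference ≈ 0.67 years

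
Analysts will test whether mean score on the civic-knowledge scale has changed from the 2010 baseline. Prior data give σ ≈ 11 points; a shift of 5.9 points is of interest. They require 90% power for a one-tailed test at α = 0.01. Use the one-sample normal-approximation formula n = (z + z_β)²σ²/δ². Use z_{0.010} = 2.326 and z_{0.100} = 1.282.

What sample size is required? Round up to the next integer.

n = 46

n = (z_α + z_β)² · σ² / δ²
  = (2.326 + 1.282)² · 11² / 5.9²
  = 13.0177 · 121 / 34.81
  = 45.25
Round up → n = 46.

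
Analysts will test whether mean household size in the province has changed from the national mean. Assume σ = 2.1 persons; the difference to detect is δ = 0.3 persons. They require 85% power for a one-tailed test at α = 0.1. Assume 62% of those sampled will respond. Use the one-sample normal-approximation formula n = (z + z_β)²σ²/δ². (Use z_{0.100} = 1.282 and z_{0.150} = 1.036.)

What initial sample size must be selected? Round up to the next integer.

n = (z_α + z_β)² · σ² / δ²
  = (1.282 + 1.036)² · 2.1² / 0.3²
  = 5.3731 · 4.41 / 0.09
  = 263.28
Adjust for 62% response: 263.28 / 0.62 = 424.65.
Round up → n = 425.

n = 425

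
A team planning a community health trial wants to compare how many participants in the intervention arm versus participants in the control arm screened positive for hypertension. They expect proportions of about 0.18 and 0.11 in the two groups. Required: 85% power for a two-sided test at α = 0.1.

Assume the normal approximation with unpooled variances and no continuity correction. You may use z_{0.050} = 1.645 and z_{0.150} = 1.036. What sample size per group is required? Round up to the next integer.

n = (z_{α/2} + z_β)² · [p₁(1−p₁) + p₂(1−p₂)] / (p₁ − p₂)²
  = (1.645 + 1.036)² · (0.18·0.82 + 0.11·0.89) / (0.07)²
  = (2.681)² · (0.1476 + 0.0979) / 0.0049
  = 7.1878 · 0.2455 / 0.0049
  = 360.12
Round up → n = 361 per group.

n = 361 per group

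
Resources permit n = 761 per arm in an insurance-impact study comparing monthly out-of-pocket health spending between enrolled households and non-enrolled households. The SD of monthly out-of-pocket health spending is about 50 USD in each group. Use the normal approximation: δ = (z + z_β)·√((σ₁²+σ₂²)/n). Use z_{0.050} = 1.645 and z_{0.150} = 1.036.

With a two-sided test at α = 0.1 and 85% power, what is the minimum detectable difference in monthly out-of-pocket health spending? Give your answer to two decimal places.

δ = (z_{α/2} + z_β) · √((σ₁²+σ₂²)/n)
  = (1.645 + 1.036) · √(5000/761)
  = 2.681 · √6.5703
  = 2.681 · 2.5633
  = 6.8721

Minimum detectable difference ≈ 6.87 USD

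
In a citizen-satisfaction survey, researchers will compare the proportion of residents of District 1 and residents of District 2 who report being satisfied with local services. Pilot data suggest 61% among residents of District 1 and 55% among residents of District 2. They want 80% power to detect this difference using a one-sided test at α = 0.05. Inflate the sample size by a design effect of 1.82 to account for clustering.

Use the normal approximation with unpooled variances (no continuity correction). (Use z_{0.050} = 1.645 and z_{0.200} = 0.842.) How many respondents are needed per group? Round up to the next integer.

n = (z_α + z_β)² · [p₁(1−p₁) + p₂(1−p₂)] / (p₁ − p₂)²
  = (1.645 + 0.842)² · (0.61·0.39 + 0.55·0.45) / (0.06)²
  = (2.487)² · (0.2379 + 0.2475) / 0.0036
  = 6.1852 · 0.4854 / 0.0036
  = 833.97
Design effect: 1.82 × 833.97 = 1517.82.
Round up → n = 1518 per group.

n = 1518 per group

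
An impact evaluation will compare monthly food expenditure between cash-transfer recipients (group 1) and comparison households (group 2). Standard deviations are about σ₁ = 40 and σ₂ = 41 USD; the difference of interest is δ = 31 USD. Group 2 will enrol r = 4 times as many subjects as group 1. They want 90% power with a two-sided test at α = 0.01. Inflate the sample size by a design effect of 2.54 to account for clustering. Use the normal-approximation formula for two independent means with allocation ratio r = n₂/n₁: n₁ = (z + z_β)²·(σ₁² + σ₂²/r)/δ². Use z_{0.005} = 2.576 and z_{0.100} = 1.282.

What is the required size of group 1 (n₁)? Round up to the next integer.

n₁ = 80

n₁ = (z_{α/2} + z_β)² · (σ₁² + σ₂²/r) / δ²
   = (2.576 + 1.282)² · (40² + 41²/4) / 31²
   = 14.8842 · (1600 + 420.25) / 961
   = 14.8842 · 2020.2 / 961
   = 31.29
Design effect: 2.54 × 31.29 = 79.48.
Round up → n₁ = 80; n₂ = r·n₁ = 4 × 80 = 320.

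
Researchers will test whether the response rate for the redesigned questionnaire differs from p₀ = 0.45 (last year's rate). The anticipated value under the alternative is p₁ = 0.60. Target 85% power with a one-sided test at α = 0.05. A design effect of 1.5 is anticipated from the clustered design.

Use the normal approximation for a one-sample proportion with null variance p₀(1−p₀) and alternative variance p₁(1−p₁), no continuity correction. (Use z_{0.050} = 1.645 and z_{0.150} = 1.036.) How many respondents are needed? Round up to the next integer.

n = 118

n = [z_α·√(p₀q₀) + z_β·√(p₁q₁)]² / (p₁ − p₀)²
  = [1.645·√(0.45·0.55) + 1.036·√(0.60·0.40)]² / (0.15)²
  = [1.645·0.4975 + 1.036·0.4899]² / 0.0225
  = [1.3259]² / 0.0225
  = 78.14
Design effect: 1.5 × 78.14 = 117.20.
Round up → n = 118.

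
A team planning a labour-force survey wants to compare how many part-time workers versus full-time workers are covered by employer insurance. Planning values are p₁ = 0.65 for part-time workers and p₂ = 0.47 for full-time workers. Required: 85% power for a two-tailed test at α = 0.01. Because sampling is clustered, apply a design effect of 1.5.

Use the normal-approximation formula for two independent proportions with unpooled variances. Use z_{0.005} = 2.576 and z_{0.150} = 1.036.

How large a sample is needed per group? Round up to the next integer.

n = (z_{α/2} + z_β)² · [p₁(1−p₁) + p₂(1−p₂)] / (p₁ − p₂)²
  = (2.576 + 1.036)² · (0.65·0.35 + 0.47·0.53) / (0.18)²
  = (3.612)² · (0.2275 + 0.2491) / 0.0324
  = 13.0465 · 0.4766 / 0.0324
  = 191.91
Design effect: 1.5 × 191.91 = 287.87.
Round up → n = 288 per group.

n = 288 per group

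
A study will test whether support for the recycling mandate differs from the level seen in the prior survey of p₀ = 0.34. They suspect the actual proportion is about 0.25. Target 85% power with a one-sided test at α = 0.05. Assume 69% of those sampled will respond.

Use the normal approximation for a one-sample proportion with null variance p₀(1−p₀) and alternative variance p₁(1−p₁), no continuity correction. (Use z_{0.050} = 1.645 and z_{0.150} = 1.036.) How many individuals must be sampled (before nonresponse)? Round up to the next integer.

n = [z_α·√(p₀q₀) + z_β·√(p₁q₁)]² / (p₁ − p₀)²
  = [1.645·√(0.34·0.66) + 1.036·√(0.25·0.75)]² / (-0.09)²
  = [1.645·0.4737 + 1.036·0.4330]² / 0.0081
  = [1.2279]² / 0.0081
  = 186.13
Adjust for 69% response: 186.13 / 0.69 = 269.75.
Round up → n = 270.

n = 270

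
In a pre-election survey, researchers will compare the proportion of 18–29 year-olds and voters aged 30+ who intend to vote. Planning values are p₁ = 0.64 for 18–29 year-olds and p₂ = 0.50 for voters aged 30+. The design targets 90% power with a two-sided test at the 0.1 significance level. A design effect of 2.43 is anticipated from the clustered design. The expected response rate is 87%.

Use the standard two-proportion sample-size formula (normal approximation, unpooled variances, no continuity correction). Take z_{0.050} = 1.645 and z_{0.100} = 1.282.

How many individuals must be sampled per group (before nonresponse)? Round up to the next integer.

n = 587 per group

n = (z_{α/2} + z_β)² · [p₁(1−p₁) + p₂(1−p₂)] / (p₁ − p₂)²
  = (1.645 + 1.282)² · (0.64·0.36 + 0.50·0.50) / (0.14)²
  = (2.927)² · (0.2304 + 0.2500) / 0.0196
  = 8.5673 · 0.4804 / 0.0196
  = 209.99
Design effect: 2.43 × 209.99 = 510.27.
Adjust for 87% response: 510.27 / 0.87 = 586.52.
Round up → n = 587 per group.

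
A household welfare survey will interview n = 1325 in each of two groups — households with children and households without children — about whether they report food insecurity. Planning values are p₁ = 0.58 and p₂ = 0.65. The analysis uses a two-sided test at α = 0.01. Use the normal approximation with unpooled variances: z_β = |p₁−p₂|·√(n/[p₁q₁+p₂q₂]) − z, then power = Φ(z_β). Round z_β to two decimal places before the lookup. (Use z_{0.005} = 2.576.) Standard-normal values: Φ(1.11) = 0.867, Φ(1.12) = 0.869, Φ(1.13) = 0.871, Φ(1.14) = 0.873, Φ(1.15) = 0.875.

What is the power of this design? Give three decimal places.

Power ≈ 0.873

z_β = |p₁−p₂|·√(n/[p₁q₁+p₂q₂]) − z_{α/2}
    = 0.07 · √(1325/0.4711) − 2.576
    = 0.07 · 53.0336 − 2.576
    = 3.7124 − 2.576 = 1.1364 → 1.14
Power = Φ(1.14) = 0.873.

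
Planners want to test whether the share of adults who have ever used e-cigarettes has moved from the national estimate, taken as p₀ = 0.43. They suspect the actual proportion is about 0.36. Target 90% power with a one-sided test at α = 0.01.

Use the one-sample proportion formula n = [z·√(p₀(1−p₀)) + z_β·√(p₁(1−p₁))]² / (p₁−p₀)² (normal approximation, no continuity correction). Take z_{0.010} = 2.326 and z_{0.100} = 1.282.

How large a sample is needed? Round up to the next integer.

n = [z_α·√(p₀q₀) + z_β·√(p₁q₁)]² / (p₁ − p₀)²
  = [2.326·√(0.43·0.57) + 1.282·√(0.36·0.64)]² / (-0.07)²
  = [2.326·0.4951 + 1.282·0.4800]² / 0.0049
  = [1.7669]² / 0.0049
  = 637.13
Round up → n = 638.

n = 638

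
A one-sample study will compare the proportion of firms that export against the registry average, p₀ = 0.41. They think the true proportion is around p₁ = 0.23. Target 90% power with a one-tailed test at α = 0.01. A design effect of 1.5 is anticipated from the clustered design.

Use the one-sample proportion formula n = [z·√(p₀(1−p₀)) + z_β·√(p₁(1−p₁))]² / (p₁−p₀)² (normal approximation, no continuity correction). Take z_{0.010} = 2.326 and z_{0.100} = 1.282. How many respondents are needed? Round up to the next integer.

n = 132

n = [z_α·√(p₀q₀) + z_β·√(p₁q₁)]² / (p₁ − p₀)²
  = [2.326·√(0.41·0.59) + 1.282·√(0.23·0.77)]² / (-0.18)²
  = [2.326·0.4918 + 1.282·0.4208]² / 0.0324
  = [1.6835]² / 0.0324
  = 87.48
Design effect: 1.5 × 87.48 = 131.21.
Round up → n = 132.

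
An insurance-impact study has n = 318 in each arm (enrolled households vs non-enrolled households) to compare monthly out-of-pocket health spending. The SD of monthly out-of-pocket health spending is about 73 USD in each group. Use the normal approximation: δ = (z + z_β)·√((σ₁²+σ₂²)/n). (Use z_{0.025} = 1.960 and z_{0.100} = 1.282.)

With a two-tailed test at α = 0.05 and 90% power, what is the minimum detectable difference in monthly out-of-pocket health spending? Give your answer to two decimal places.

δ = (z_{α/2} + z_β) · √((σ₁²+σ₂²)/n)
  = (1.960 + 1.282) · √(10658/318)
  = 3.242 · √33.5157
  = 3.242 · 5.7893
  = 18.7688

Minimum detectable difference ≈ 18.77 USD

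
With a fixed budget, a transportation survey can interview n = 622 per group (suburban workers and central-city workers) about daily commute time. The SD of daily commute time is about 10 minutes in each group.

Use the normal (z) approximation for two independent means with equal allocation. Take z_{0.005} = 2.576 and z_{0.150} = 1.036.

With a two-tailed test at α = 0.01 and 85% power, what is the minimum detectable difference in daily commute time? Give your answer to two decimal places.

δ = (z_{α/2} + z_β) · √((σ₁²+σ₂²)/n)
  = (2.576 + 1.036) · √(200/622)
  = 3.612 · √0.32154
  = 3.612 · 0.5670
  = 2.0482

Minimum detectable difference ≈ 2.05 minutes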